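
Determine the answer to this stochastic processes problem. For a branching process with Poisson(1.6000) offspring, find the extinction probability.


Since mu = 1.6000 > 1, extinction prob q < 1.
Solve s = exp(mu*(s-1)) iteratively.
q = 0.3580

0.3580


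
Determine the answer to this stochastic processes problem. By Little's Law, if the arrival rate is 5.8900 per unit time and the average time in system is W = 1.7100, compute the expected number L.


Little's Law: L = lambda * W
= 5.8900 * 1.7100
= 10.0719

10.0719


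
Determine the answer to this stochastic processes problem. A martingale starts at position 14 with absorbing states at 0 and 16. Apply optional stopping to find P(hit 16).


By optional stopping theorem: E(M at tau) = M(0) = 14
P(hit 16)*16 + P(hit 0)*0 = 14
P(hit 16) = (14 - 0)/(16 - 0) = 7/8 = 0.8750

0.8750


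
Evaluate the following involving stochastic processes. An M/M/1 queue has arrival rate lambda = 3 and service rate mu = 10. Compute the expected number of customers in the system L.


rho = 3/10 = 0.3000
L = rho/(1-rho)
= 0.3000/0.7000
= 0.4286

0.4286


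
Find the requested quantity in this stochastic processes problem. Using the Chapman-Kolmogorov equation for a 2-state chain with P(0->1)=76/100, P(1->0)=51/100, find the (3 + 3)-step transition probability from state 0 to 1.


P^6 = P^3 * P^3
Computing via matrix multiplication of the transition matrix.
Entry (0,1) of P^6 = 0.5982

0.5982


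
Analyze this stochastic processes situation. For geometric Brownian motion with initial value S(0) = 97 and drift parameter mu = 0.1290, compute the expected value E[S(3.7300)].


E[S(t)] = S(0) * exp(mu * t)
= 97 * exp(0.1290 * 3.7300)
= 97 * 1.6180
= 156.9427

156.9427


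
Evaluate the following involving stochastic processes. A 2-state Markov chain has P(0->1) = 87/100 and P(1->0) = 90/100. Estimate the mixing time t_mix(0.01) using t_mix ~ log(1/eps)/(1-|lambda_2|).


lambda_2 = |1 - p01 - p10| = |1 - 0.8700 - 0.9000| = 0.7700
t_mix ~ log(1/eps)/(1 - |lambda_2|)
= log(100)/(1 - 0.7700) = 4.6052/0.2300
= 20.0225

20.0225


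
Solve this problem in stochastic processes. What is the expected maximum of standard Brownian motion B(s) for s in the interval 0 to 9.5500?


E(max B(s)) = sqrt(2t/pi)
= sqrt(2*9.5500/pi)
= sqrt(6.0797)
= 2.4657

2.4657


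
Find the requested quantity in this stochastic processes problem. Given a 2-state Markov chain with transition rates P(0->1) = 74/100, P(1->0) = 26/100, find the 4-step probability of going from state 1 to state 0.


Computing P^4 by matrix multiplication.
P = [[0.2600, 0.7400], [0.2600, 0.7400]]
After raising P to the power 4:
P^4(1,0) = 0.2600

0.2600


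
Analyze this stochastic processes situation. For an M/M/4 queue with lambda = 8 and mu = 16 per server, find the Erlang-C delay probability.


a = lambda/mu = 0.5000
rho = a/c = 0.1250
Erlang-C formula applied:
C(c,a) = 0.0018

0.0018


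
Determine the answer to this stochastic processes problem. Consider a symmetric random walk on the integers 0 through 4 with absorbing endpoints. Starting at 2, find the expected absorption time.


For symmetric RW on 0,...,N with absorbing barriers, E(i) = i*(N-i)
E(2) = 2 * 2 = 4

4


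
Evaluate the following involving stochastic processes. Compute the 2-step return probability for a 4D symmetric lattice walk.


P(return in 2 steps) = P(reverse first step) = 1/(2d)
= 1/8
= 0.1250

0.1250


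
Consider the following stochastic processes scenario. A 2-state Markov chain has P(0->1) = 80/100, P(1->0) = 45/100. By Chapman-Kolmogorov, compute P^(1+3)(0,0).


P^4 = P^1 * P^3
Computing via matrix multiplication of the transition matrix.
Entry (0,0) of P^4 = 0.3625

0.3625


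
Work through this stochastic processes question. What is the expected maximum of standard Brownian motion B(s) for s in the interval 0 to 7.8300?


E(max B(s)) = sqrt(2t/pi)
= sqrt(2*7.8300/pi)
= sqrt(4.9847)
= 2.2327

2.2327


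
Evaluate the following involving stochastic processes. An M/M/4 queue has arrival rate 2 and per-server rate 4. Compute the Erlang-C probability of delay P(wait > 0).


a = lambda/mu = 0.5000
rho = a/c = 0.1250
Erlang-C formula applied:
C(c,a) = 0.0018

0.0018


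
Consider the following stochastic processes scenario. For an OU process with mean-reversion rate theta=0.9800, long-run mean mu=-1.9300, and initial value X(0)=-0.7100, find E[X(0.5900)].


E[X(t)] = mu + (X(0) - mu)*exp(-theta*t)
= -1.9300 + (-0.7100 - -1.9300)*exp(-0.9800*0.5900)
= -1.9300 + 1.2200 * 0.5609
= -1.2457

-1.2457


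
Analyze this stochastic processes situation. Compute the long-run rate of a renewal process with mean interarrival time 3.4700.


Long-run renewal rate = 1/E(X)
= 1/3.4700
= 0.2882

0.2882


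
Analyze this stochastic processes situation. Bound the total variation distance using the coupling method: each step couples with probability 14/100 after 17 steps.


TV distance bound <= (1-delta)^n
= (1 - 0.1400)^17
= 0.8600^17
= 0.0770

0.0770


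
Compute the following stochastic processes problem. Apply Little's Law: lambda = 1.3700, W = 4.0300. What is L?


Little's Law: L = lambda * W
= 1.3700 * 4.0300
= 5.5211

5.5211


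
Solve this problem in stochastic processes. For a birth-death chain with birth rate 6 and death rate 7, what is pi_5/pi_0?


For birth-death process, pi_n/pi_0 = (lambda/mu)^n
= (6/7)^5
= 0.4627

0.4627


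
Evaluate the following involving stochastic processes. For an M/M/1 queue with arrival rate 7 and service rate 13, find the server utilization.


rho = lambda/mu
= 7/13
= 0.5385

0.5385


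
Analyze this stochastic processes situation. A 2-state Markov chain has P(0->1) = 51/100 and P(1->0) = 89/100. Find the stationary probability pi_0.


Stationary distribution: pi_0 = p10/(p01+p10), pi_1 = p01/(p01+p10)
p01 = 0.5100, p10 = 0.8900
pi_0 = 0.6357

0.6357


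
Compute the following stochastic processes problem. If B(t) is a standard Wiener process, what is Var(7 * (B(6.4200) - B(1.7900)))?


Var(alpha*(B(t)-B(s))) = alpha^2 * (t-s)
= 7^2 * (6.4200 - 1.7900)
= 49 * 4.6300
= 226.8700

226.8700


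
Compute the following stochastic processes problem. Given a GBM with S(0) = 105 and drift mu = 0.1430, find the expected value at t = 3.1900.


E[S(t)] = S(0) * exp(mu * t)
= 105 * exp(0.1430 * 3.1900)
= 105 * 1.5780
= 165.6920

165.6920


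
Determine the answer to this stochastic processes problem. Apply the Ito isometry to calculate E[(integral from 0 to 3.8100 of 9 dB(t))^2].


By Ito isometry: E[(int f dB)^2] = int f^2 dt
= 9^2 * 3.8100
= 81 * 3.8100 = 308.6100

308.6100


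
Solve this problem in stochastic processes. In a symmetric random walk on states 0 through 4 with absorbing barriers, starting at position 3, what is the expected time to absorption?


For symmetric RW on 0,...,N with absorbing barriers, E(i) = i*(N-i)
E(3) = 3 * 1 = 3

3


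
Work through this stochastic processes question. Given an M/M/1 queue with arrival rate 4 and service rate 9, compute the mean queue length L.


rho = 4/9 = 0.4444
L = rho/(1-rho)
= 0.4444/0.5556
= 0.8000

0.8000


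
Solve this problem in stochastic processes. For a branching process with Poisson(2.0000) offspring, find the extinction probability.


Since mu = 2.0000 > 1, extinction prob q < 1.
Solve s = exp(mu*(s-1)) iteratively.
q = 0.2032

0.2032


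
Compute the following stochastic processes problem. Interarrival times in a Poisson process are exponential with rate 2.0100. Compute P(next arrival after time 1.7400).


P(X > t) = exp(-lambda * t)
= exp(-2.0100 * 1.7400)
= exp(-3.4974) = 0.0303

0.0303


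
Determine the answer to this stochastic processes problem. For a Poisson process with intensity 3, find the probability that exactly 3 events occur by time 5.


P(N(t)=k) = (lambda*t)^k * exp(-lambda*t) / k!
lambda*t = 15
= 15^3 * exp(-15) / 3!
= 3375 * 3.0590e-07 / 6
= 1.7207e-04

1.7207e-04


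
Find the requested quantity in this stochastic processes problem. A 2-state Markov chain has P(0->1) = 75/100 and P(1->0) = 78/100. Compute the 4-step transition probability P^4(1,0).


Computing P^4 by matrix multiplication.
P = [[0.2500, 0.7500], [0.7800, 0.2200]]
After raising P to the power 4:
P^4(1,0) = 0.4696

0.4696


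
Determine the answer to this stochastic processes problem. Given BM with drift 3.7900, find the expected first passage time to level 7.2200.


Expected first passage time = a/mu
= 7.2200/3.7900
= 1.9050

1.9050


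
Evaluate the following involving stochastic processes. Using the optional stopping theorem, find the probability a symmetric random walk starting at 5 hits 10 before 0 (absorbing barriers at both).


By optional stopping theorem: E(M at tau) = M(0) = 5
P(hit 10)*10 + P(hit 0)*0 = 5
P(hit 10) = (5 - 0)/(10 - 0) = 1/2 = 0.5000

0.5000


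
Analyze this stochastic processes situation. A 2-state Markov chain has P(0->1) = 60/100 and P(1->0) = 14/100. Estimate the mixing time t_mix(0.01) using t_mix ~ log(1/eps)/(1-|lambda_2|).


lambda_2 = |1 - p01 - p10| = |1 - 0.6000 - 0.1400| = 0.2600
t_mix ~ log(1/eps)/(1 - |lambda_2|)
= log(100)/(1 - 0.2600) = 4.6052/0.7400
= 6.2232

6.2232


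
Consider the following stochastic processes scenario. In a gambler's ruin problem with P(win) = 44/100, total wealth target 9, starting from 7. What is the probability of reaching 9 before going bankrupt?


Gambler's ruin formula:
r = q/p = 0.5600/0.4400 = 1.2727
P(win) = (1 - r^i)/(1 - r^N)
= (1 - 1.2727^7)/(1 - 1.2727^9)
= 0.5681

0.5681


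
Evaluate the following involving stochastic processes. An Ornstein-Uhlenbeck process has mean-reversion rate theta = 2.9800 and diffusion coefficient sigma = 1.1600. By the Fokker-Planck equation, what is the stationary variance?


Stationary variance = sigma^2 / (2*theta)
= 1.1600^2 / (2*2.9800)
= 1.3456 / 5.9600
= 0.2258

0.2258


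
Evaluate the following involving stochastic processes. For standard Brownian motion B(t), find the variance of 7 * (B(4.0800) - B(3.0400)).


Var(alpha*(B(t)-B(s))) = alpha^2 * (t-s)
= 7^2 * (4.0800 - 3.0400)
= 49 * 1.0400
= 50.9600

50.9600


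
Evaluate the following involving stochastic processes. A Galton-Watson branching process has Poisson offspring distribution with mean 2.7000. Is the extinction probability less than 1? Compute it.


Since mu = 2.7000 > 1, extinction prob q < 1.
Solve s = exp(mu*(s-1)) iteratively.
q = 0.0844

0.0844


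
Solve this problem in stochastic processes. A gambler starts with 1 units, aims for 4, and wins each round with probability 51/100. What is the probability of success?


Gambler's ruin formula:
r = q/p = 0.4900/0.5100 = 0.9608
P(win) = (1 - r^i)/(1 - r^N)
= (1 - 0.9608^1)/(1 - 0.9608^4)
= 0.2652

0.2652


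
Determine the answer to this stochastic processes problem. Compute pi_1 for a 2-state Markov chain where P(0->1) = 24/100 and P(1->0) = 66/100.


Stationary distribution: pi_0 = p10/(p01+p10), pi_1 = p01/(p01+p10)
p01 = 0.2400, p10 = 0.6600
pi_1 = 0.2667

0.2667


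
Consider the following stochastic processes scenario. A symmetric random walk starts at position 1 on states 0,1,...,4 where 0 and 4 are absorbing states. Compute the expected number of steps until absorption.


For symmetric RW on 0,...,N with absorbing barriers, E(i) = i*(N-i)
E(1) = 1 * 3 = 3

3


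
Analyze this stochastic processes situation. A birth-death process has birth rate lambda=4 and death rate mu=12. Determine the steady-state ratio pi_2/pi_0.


For birth-death process, pi_n/pi_0 = (lambda/mu)^n
= (4/12)^2
= 0.1111

0.1111


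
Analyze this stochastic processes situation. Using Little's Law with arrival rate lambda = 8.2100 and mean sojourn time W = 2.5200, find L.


Little's Law: L = lambda * W
= 8.2100 * 2.5200
= 20.6892

20.6892


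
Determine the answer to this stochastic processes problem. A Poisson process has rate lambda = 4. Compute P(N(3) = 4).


P(N(t)=k) = (lambda*t)^k * exp(-lambda*t) / k!
lambda*t = 12
= 12^4 * exp(-12) / 4!
= 20736 * 6.1442e-06 / 24
= 0.0053

0.0053


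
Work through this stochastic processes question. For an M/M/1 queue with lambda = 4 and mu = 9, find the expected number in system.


rho = 4/9 = 0.4444
L = rho/(1-rho)
= 0.4444/0.5556
= 0.8000

0.8000


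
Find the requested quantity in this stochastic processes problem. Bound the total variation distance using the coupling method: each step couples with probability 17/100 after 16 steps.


TV distance bound <= (1-delta)^n
= (1 - 0.1700)^16
= 0.8300^16
= 0.0507

0.0507


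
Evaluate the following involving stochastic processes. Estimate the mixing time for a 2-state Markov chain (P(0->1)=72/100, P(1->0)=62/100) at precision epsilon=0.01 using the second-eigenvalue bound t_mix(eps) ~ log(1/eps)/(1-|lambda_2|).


lambda_2 = |1 - p01 - p10| = |1 - 0.7200 - 0.6200| = 0.3400
t_mix ~ log(1/eps)/(1 - |lambda_2|)
= log(100)/(1 - 0.3400) = 4.6052/0.6600
= 6.9775

6.9775


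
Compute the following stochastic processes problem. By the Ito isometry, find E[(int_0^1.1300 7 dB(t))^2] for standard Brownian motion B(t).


By Ito isometry: E[(int f dB)^2] = int f^2 dt
= 7^2 * 1.1300
= 49 * 1.1300 = 55.3700

55.3700


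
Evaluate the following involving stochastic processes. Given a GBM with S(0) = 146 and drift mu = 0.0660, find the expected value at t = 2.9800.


E[S(t)] = S(0) * exp(mu * t)
= 146 * exp(0.0660 * 2.9800)
= 146 * 1.2174
= 177.7337

177.7337


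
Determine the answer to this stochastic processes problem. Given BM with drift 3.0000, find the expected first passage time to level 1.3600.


Expected first passage time = a/mu
= 1.3600/3.0000
= 0.4533

0.4533


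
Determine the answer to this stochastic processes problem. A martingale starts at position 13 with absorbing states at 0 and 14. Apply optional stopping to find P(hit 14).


By optional stopping theorem: E(M at tau) = M(0) = 13
P(hit 14)*14 + P(hit 0)*0 = 13
P(hit 14) = (13 - 0)/(14 - 0) = 13/14 = 0.9286

0.9286


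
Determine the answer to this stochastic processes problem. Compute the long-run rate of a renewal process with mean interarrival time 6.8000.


Long-run renewal rate = 1/E(X)
= 1/6.8000
= 0.1471

0.1471


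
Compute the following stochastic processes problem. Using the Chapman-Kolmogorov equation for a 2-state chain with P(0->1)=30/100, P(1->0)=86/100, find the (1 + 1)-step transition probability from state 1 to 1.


P^2 = P^1 * P^1
Computing via matrix multiplication of the transition matrix.
Entry (1,1) of P^2 = 0.2776

0.2776


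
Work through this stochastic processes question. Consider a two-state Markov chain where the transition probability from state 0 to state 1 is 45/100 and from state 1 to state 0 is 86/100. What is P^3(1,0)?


Computing P^3 by matrix multiplication.
P = [[0.5500, 0.4500], [0.8600, 0.1400]]
After raising P to the power 3:
P^3(1,0) = 0.6760

0.6760


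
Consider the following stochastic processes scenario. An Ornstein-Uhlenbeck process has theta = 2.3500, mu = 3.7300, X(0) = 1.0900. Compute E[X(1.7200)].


E[X(t)] = mu + (X(0) - mu)*exp(-theta*t)
= 3.7300 + (1.0900 - 3.7300)*exp(-2.3500*1.7200)
= 3.7300 + -2.6400 * 0.0176
= 3.6836

3.6836


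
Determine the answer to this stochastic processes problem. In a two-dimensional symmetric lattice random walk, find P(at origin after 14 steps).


P = C(14,7)^2 / 4^14
= 3432^2 / 268435456
= 11778624 / 268435456
= 0.0439

0.0439


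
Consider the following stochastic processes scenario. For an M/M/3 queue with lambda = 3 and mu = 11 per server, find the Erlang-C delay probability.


a = lambda/mu = 0.2727
rho = a/c = 0.0909
Erlang-C formula applied:
C(c,a) = 0.0028

0.0028


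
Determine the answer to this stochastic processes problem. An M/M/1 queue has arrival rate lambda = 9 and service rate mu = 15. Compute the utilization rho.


rho = lambda/mu
= 9/15
= 0.6000

0.6000


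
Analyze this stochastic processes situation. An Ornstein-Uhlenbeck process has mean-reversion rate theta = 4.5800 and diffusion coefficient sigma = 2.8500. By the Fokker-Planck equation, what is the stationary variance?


Stationary variance = sigma^2 / (2*theta)
= 2.8500^2 / (2*4.5800)
= 8.1225 / 9.1600
= 0.8867

0.8867


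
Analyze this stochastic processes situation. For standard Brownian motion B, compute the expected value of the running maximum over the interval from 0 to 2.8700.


E(max B(s)) = sqrt(2t/pi)
= sqrt(2*2.8700/pi)
= sqrt(1.8271)
= 1.3517

1.3517


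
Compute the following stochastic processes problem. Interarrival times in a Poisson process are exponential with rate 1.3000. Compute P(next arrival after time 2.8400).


P(X > t) = exp(-lambda * t)
= exp(-1.3000 * 2.8400)
= exp(-3.6920) = 0.0249

0.0249


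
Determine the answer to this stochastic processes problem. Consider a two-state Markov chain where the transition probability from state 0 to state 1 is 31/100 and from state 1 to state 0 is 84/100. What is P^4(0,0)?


Computing P^4 by matrix multiplication.
P = [[0.6900, 0.3100], [0.8400, 0.1600]]
After raising P to the power 4:
P^4(0,0) = 0.7306

0.7306


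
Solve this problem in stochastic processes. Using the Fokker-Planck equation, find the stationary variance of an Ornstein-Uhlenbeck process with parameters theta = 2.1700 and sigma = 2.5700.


Stationary variance = sigma^2 / (2*theta)
= 2.5700^2 / (2*2.1700)
= 6.6049 / 4.3400
= 1.5219

1.5219


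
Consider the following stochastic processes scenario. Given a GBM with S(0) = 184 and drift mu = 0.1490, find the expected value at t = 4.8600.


E[S(t)] = S(0) * exp(mu * t)
= 184 * exp(0.1490 * 4.8600)
= 184 * 2.0630
= 379.5839

379.5839


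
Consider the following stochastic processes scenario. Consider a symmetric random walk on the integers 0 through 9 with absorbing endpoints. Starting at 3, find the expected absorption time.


For symmetric RW on 0,...,N with absorbing barriers, E(i) = i*(N-i)
E(3) = 3 * 6 = 18

18


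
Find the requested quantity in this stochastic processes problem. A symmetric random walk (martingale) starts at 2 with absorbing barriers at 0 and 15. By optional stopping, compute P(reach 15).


By optional stopping theorem: E(M at tau) = M(0) = 2
P(hit 15)*15 + P(hit 0)*0 = 2
P(hit 15) = (2 - 0)/(15 - 0) = 2/15 = 0.1333

0.1333


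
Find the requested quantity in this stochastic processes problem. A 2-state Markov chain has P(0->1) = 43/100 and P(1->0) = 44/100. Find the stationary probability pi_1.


Stationary distribution: pi_0 = p10/(p01+p10), pi_1 = p01/(p01+p10)
p01 = 0.4300, p10 = 0.4400
pi_1 = 0.4943

0.4943


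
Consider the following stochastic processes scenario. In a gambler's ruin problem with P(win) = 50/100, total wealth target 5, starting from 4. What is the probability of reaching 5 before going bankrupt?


p = 1/2: P(win) = i/N = 4/5
= 0.8000

0.8000


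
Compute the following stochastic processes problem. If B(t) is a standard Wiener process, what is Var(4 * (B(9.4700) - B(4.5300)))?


Var(alpha*(B(t)-B(s))) = alpha^2 * (t-s)
= 4^2 * (9.4700 - 4.5300)
= 16 * 4.9400
= 79.0400

79.0400


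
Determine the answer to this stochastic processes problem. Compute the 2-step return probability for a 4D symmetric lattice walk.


P(return in 2 steps) = P(reverse first step) = 1/(2d)
= 1/8
= 0.1250

0.1250


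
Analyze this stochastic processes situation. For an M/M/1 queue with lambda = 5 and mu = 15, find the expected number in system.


rho = 5/15 = 0.3333
L = rho/(1-rho)
= 0.3333/0.6667
= 0.5000

0.5000


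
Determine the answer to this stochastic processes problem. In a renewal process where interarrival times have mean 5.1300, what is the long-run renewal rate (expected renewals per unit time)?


Long-run renewal rate = 1/E(X)
= 1/5.1300
= 0.1949

0.1949


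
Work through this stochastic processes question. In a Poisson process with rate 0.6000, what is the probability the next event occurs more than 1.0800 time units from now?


P(X > t) = exp(-lambda * t)
= exp(-0.6000 * 1.0800)
= exp(-0.6480) = 0.5231

0.5231


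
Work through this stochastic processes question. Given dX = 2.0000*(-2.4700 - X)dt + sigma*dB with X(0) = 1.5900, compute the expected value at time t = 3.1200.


E[X(t)] = mu + (X(0) - mu)*exp(-theta*t)
= -2.4700 + (1.5900 - -2.4700)*exp(-2.0000*3.1200)
= -2.4700 + 4.0600 * 0.0019
= -2.4621

-2.4621


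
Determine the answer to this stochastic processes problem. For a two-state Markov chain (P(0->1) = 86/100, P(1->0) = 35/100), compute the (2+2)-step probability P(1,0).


P^4 = P^2 * P^2
Computing via matrix multiplication of the transition matrix.
Entry (1,0) of P^4 = 0.2887

0.2887


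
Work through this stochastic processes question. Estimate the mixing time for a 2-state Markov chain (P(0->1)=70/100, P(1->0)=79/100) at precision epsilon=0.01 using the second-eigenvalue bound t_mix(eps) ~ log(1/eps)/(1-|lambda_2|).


lambda_2 = |1 - p01 - p10| = |1 - 0.7000 - 0.7900| = 0.4900
t_mix ~ log(1/eps)/(1 - |lambda_2|)
= log(100)/(1 - 0.4900) = 4.6052/0.5100
= 9.0297

9.0297


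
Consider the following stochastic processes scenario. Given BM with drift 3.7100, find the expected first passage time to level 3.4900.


Expected first passage time = a/mu
= 3.4900/3.7100
= 0.9407

0.9407


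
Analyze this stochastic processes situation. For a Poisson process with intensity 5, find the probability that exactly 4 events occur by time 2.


P(N(t)=k) = (lambda*t)^k * exp(-lambda*t) / k!
lambda*t = 10
= 10^4 * exp(-10) / 4!
= 10000 * 4.5400e-05 / 24
= 0.0189

0.0189


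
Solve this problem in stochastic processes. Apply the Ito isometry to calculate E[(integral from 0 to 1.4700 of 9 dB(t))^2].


By Ito isometry: E[(int f dB)^2] = int f^2 dt
= 9^2 * 1.4700
= 81 * 1.4700 = 119.0700

119.0700


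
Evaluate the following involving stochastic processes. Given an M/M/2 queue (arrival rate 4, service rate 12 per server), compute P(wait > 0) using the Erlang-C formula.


a = lambda/mu = 0.3333
rho = a/c = 0.1667
Erlang-C formula applied:
C(c,a) = 0.0476

0.0476


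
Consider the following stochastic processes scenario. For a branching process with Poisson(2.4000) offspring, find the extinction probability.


Since mu = 2.4000 > 1, extinction prob q < 1.
Solve s = exp(mu*(s-1)) iteratively.
q = 0.1214

0.1214


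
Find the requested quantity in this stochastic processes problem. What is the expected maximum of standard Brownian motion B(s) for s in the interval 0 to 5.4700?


E(max B(s)) = sqrt(2t/pi)
= sqrt(2*5.4700/pi)
= sqrt(3.4823)
= 1.8661

1.8661


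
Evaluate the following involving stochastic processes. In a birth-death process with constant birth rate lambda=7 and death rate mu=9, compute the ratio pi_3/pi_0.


For birth-death process, pi_n/pi_0 = (lambda/mu)^n
= (7/9)^3
= 0.4705

0.4705


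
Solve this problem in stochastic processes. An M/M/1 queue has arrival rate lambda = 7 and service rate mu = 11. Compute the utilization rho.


rho = lambda/mu
= 7/11
= 0.6364

0.6364


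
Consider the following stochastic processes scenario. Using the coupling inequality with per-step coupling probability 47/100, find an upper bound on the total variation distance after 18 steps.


TV distance bound <= (1-delta)^n
= (1 - 0.4700)^18
= 0.5300^18
= 1.0888e-05

1.0888e-05


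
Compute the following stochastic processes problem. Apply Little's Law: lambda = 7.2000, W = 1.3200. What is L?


Little's Law: L = lambda * W
= 7.2000 * 1.3200
= 9.5040

9.5040


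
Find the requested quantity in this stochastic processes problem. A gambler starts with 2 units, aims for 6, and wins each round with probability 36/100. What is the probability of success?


Gambler's ruin formula:
r = q/p = 0.6400/0.3600 = 1.7778
P(win) = (1 - r^i)/(1 - r^N)
= (1 - 1.7778^2)/(1 - 1.7778^6)
= 0.0707

0.0707


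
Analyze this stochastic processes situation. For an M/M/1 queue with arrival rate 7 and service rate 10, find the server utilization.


rho = lambda/mu
= 7/10
= 0.7000

0.7000


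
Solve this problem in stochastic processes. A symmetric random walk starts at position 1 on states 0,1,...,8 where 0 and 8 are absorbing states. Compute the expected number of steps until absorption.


For symmetric RW on 0,...,N with absorbing barriers, E(i) = i*(N-i)
E(1) = 1 * 7 = 7

7


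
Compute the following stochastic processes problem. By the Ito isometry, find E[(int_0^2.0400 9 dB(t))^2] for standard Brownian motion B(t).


By Ito isometry: E[(int f dB)^2] = int f^2 dt
= 9^2 * 2.0400
= 81 * 2.0400 = 165.2400

165.2400


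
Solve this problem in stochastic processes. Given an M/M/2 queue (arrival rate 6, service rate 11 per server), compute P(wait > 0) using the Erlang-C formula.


a = lambda/mu = 0.5455
rho = a/c = 0.2727
Erlang-C formula applied:
C(c,a) = 0.1169

0.1169


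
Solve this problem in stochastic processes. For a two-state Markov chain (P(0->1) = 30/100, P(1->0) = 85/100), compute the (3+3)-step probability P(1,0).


P^6 = P^3 * P^3
Computing via matrix multiplication of the transition matrix.
Entry (1,0) of P^6 = 0.7391

0.7391


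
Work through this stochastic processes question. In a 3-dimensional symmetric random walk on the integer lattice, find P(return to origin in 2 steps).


P(return in 2 steps) = P(reverse first step) = 1/(2d)
= 1/6
= 0.1667

0.1667


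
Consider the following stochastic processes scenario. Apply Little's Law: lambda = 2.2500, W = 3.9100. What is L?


Little's Law: L = lambda * W
= 2.2500 * 3.9100
= 8.7975

8.7975


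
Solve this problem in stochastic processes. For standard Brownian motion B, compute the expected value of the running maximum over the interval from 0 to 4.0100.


E(max B(s)) = sqrt(2t/pi)
= sqrt(2*4.0100/pi)
= sqrt(2.5528)
= 1.5978

1.5978


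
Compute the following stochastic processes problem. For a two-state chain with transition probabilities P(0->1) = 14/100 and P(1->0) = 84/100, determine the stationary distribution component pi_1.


Stationary distribution: pi_0 = p10/(p01+p10), pi_1 = p01/(p01+p10)
p01 = 0.1400, p10 = 0.8400
pi_1 = 0.1429

0.1429


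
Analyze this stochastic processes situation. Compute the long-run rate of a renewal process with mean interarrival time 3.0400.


Long-run renewal rate = 1/E(X)
= 1/3.0400
= 0.3289

0.3289


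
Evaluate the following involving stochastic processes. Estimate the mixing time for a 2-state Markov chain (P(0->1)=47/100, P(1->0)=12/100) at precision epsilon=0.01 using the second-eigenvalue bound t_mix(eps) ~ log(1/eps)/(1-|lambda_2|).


lambda_2 = |1 - p01 - p10| = |1 - 0.4700 - 0.1200| = 0.4100
t_mix ~ log(1/eps)/(1 - |lambda_2|)
= log(100)/(1 - 0.4100) = 4.6052/0.5900
= 7.8054

7.8054


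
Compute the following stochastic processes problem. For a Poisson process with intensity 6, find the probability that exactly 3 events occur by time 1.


P(N(t)=k) = (lambda*t)^k * exp(-lambda*t) / k!
lambda*t = 6
= 6^3 * exp(-6) / 3!
= 216 * 0.0025 / 6
= 0.0892

0.0892


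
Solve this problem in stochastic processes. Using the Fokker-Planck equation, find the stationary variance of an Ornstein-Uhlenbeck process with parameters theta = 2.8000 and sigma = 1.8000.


Stationary variance = sigma^2 / (2*theta)
= 1.8000^2 / (2*2.8000)
= 3.2400 / 5.6000
= 0.5786

0.5786


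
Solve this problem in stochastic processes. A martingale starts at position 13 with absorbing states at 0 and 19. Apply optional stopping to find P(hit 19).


By optional stopping theorem: E(M at tau) = M(0) = 13
P(hit 19)*19 + P(hit 0)*0 = 13
P(hit 19) = (13 - 0)/(19 - 0) = 13/19 = 0.6842

0.6842


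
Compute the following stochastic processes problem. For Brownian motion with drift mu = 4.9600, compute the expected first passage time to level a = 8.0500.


Expected first passage time = a/mu
= 8.0500/4.9600
= 1.6230

1.6230


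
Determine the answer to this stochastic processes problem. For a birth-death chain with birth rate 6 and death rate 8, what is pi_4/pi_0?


For birth-death process, pi_n/pi_0 = (lambda/mu)^n
= (6/8)^4
= 0.3164

0.3164


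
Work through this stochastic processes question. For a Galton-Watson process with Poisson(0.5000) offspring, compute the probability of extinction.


Since mu = 0.5000 <= 1, extinction probability = 1.

1.0000


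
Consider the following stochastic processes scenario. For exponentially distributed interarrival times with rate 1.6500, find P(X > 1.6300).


P(X > t) = exp(-lambda * t)
= exp(-1.6500 * 1.6300)
= exp(-2.6895) = 0.0679

0.0679


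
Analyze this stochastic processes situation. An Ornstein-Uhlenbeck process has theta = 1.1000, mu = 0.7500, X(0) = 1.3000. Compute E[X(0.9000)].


E[X(t)] = mu + (X(0) - mu)*exp(-theta*t)
= 0.7500 + (1.3000 - 0.7500)*exp(-1.1000*0.9000)
= 0.7500 + 0.5500 * 0.3716
= 0.9544

0.9544


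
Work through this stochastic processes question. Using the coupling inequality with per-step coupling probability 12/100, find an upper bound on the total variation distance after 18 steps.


TV distance bound <= (1-delta)^n
= (1 - 0.1200)^18
= 0.8800^18
= 0.1002

0.1002


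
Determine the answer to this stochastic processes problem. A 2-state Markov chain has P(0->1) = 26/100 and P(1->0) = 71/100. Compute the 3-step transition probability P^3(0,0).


Computing P^3 by matrix multiplication.
P = [[0.7400, 0.2600], [0.7100, 0.2900]]
After raising P to the power 3:
P^3(0,0) = 0.7320

0.7320


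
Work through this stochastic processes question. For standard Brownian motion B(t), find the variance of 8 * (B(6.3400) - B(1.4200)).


Var(alpha*(B(t)-B(s))) = alpha^2 * (t-s)
= 8^2 * (6.3400 - 1.4200)
= 64 * 4.9200
= 314.8800

314.8800


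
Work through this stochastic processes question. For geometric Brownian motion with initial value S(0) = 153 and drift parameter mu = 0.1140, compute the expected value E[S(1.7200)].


E[S(t)] = S(0) * exp(mu * t)
= 153 * exp(0.1140 * 1.7200)
= 153 * 1.2166
= 186.1435

186.1435


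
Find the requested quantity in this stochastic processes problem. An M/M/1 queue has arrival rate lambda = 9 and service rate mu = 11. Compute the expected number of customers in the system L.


rho = 9/11 = 0.8182
L = rho/(1-rho)
= 0.8182/0.1818
= 4.5000

4.5000


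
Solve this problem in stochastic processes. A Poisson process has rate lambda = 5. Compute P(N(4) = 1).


P(N(t)=k) = (lambda*t)^k * exp(-lambda*t) / k!
lambda*t = 20
= 20^1 * exp(-20) / 1!
= 20 * 2.0612e-09 / 1
= 4.1223e-08

4.1223e-08


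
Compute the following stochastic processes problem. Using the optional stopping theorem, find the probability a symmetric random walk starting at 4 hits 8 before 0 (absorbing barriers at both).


By optional stopping theorem: E(M at tau) = M(0) = 4
P(hit 8)*8 + P(hit 0)*0 = 4
P(hit 8) = (4 - 0)/(8 - 0) = 1/2 = 0.5000

0.5000


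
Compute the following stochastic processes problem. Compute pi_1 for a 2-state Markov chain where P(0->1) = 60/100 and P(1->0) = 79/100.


Stationary distribution: pi_0 = p10/(p01+p10), pi_1 = p01/(p01+p10)
p01 = 0.6000, p10 = 0.7900
pi_1 = 0.4317

0.4317


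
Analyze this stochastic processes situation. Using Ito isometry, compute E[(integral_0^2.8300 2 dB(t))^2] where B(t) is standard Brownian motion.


By Ito isometry: E[(int f dB)^2] = int f^2 dt
= 2^2 * 2.8300
= 4 * 2.8300 = 11.3200

11.3200


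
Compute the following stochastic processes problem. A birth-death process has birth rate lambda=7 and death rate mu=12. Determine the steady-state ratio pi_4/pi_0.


For birth-death process, pi_n/pi_0 = (lambda/mu)^n
= (7/12)^4
= 0.1158

0.1158


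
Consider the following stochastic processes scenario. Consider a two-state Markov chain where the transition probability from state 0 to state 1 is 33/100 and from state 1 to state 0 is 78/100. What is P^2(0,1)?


Computing P^2 by matrix multiplication.
P = [[0.6700, 0.3300], [0.7800, 0.2200]]
After raising P to the power 2:
P^2(0,1) = 0.2937

0.2937


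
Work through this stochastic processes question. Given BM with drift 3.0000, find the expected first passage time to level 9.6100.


Expected first passage time = a/mu
= 9.6100/3.0000
= 3.2033

3.2033


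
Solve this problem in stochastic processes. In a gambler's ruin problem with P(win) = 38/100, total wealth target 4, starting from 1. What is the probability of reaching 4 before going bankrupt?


Gambler's ruin formula:
r = q/p = 0.6200/0.3800 = 1.6316
P(win) = (1 - r^i)/(1 - r^N)
= (1 - 1.6316^1)/(1 - 1.6316^4)
= 0.1038

0.1038


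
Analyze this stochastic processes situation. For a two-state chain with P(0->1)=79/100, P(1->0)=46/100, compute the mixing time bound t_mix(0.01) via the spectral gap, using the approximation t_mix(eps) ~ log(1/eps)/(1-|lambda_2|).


lambda_2 = |1 - p01 - p10| = |1 - 0.7900 - 0.4600| = 0.2500
t_mix ~ log(1/eps)/(1 - |lambda_2|)
= log(100)/(1 - 0.2500) = 4.6052/0.7500
= 6.1402

6.1402


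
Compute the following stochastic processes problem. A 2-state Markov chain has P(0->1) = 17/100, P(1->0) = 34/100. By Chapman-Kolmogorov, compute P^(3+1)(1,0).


P^4 = P^3 * P^1
Computing via matrix multiplication of the transition matrix.
Entry (1,0) of P^4 = 0.6282

0.6282


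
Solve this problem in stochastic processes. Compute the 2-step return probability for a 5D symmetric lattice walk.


P(return in 2 steps) = P(reverse first step) = 1/(2d)
= 1/10
= 0.1000

0.1000


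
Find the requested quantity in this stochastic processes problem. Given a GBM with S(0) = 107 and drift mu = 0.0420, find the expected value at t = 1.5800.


E[S(t)] = S(0) * exp(mu * t)
= 107 * exp(0.0420 * 1.5800)
= 107 * 1.0686
= 114.3414

114.3414


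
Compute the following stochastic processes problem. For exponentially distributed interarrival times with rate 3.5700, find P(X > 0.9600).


P(X > t) = exp(-lambda * t)
= exp(-3.5700 * 0.9600)
= exp(-3.4272) = 0.0325

0.0325


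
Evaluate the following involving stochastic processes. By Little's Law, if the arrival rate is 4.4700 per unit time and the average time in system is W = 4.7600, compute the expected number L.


Little's Law: L = lambda * W
= 4.4700 * 4.7600
= 21.2772

21.2772


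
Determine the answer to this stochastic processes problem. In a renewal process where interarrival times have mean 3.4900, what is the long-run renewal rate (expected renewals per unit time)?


Long-run renewal rate = 1/E(X)
= 1/3.4900
= 0.2865

0.2865


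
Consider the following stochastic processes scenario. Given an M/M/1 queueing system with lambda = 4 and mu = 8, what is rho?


rho = lambda/mu
= 4/8
= 0.5000

0.5000


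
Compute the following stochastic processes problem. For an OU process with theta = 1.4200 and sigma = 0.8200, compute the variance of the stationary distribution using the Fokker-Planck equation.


Stationary variance = sigma^2 / (2*theta)
= 0.8200^2 / (2*1.4200)
= 0.6724 / 2.8400
= 0.2368

0.2368


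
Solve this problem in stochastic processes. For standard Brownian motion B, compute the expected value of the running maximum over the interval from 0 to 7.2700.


E(max B(s)) = sqrt(2t/pi)
= sqrt(2*7.2700/pi)
= sqrt(4.6282)
= 2.1513

2.1513


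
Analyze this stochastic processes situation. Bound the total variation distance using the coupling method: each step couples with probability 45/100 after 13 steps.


TV distance bound <= (1-delta)^n
= (1 - 0.4500)^13
= 0.5500^13
= 4.2142e-04

4.2142e-04


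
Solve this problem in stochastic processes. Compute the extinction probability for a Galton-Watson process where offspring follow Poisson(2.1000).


Since mu = 2.1000 > 1, extinction prob q < 1.
Solve s = exp(mu*(s-1)) iteratively.
q = 0.1779

0.1779


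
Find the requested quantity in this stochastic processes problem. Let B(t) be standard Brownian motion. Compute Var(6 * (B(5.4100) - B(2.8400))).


Var(alpha*(B(t)-B(s))) = alpha^2 * (t-s)
= 6^2 * (5.4100 - 2.8400)
= 36 * 2.5700
= 92.5200

92.5200


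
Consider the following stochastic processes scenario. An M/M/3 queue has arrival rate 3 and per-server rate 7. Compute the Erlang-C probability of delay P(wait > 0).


a = lambda/mu = 0.4286
rho = a/c = 0.1429
Erlang-C formula applied:
C(c,a) = 0.0100

0.0100


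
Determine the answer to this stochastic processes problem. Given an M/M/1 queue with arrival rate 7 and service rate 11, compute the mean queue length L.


rho = 7/11 = 0.6364
L = rho/(1-rho)
= 0.6364/0.3636
= 1.7500

1.7500


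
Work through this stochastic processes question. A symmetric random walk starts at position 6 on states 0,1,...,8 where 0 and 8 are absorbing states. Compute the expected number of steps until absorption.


For symmetric RW on 0,...,N with absorbing barriers, E(i) = i*(N-i)
E(6) = 6 * 2 = 12

12


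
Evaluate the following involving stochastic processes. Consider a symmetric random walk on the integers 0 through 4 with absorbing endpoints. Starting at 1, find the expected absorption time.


For symmetric RW on 0,...,N with absorbing barriers, E(i) = i*(N-i)
E(1) = 1 * 3 = 3

3


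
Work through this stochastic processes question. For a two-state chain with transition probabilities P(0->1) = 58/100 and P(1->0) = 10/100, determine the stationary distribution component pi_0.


Stationary distribution: pi_0 = p10/(p01+p10), pi_1 = p01/(p01+p10)
p01 = 0.5800, p10 = 0.1000
pi_0 = 0.1471

0.1471


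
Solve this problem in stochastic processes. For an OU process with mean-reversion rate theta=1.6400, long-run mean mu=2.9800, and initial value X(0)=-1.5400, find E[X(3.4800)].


E[X(t)] = mu + (X(0) - mu)*exp(-theta*t)
= 2.9800 + (-1.5400 - 2.9800)*exp(-1.6400*3.4800)
= 2.9800 + -4.5200 * 0.0033
= 2.9650

2.9650


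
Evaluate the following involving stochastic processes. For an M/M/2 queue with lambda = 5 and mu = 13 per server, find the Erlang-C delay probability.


a = lambda/mu = 0.3846
rho = a/c = 0.1923
Erlang-C formula applied:
C(c,a) = 0.0620

0.0620


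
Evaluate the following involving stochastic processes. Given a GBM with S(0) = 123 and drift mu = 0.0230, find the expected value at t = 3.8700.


E[S(t)] = S(0) * exp(mu * t)
= 123 * exp(0.0230 * 3.8700)
= 123 * 1.0931
= 134.4503

134.4503


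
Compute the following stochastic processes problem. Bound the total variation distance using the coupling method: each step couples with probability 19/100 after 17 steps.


TV distance bound <= (1-delta)^n
= (1 - 0.1900)^17
= 0.8100^17
= 0.0278

0.0278


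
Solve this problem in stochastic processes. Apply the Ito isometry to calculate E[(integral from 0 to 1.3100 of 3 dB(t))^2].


By Ito isometry: E[(int f dB)^2] = int f^2 dt
= 3^2 * 1.3100
= 9 * 1.3100 = 11.7900

11.7900


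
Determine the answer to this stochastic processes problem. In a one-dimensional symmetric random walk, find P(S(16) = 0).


P(S(16) = 0) = C(16,8) / 4^8
= 12870 / 65536
= 0.1964

0.1964


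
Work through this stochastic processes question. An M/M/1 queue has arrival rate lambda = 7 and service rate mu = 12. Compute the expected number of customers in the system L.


rho = 7/12 = 0.5833
L = rho/(1-rho)
= 0.5833/0.4167
= 1.4000

1.4000


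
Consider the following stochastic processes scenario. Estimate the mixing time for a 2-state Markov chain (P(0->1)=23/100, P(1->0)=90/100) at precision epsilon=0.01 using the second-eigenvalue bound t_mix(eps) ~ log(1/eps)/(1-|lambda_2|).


lambda_2 = |1 - p01 - p10| = |1 - 0.2300 - 0.9000| = 0.1300
t_mix ~ log(1/eps)/(1 - |lambda_2|)
= log(100)/(1 - 0.1300) = 4.6052/0.8700
= 5.2933

5.2933


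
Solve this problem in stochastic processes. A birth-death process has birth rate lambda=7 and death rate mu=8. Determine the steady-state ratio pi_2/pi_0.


For birth-death process, pi_n/pi_0 = (lambda/mu)^n
= (7/8)^2
= 0.7656

0.7656
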